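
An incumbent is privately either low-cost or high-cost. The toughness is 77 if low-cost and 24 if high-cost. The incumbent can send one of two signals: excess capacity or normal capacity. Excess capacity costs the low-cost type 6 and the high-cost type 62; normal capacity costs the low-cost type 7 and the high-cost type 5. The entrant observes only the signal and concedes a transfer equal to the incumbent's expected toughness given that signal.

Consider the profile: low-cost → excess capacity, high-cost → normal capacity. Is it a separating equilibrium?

If types separate, excess capacity earns payment 77 and normal capacity earns 24.
Low-cost: excess capacity gives 77 − 6 = 71; normal capacity gives 24 − 7 = 17. No deviation. ✓
High-cost: normal capacity gives 24 − 5 = 19; excess capacity gives 77 − 62 = 15. No deviation. ✓
Neither type gains from mimicking the other.

Yes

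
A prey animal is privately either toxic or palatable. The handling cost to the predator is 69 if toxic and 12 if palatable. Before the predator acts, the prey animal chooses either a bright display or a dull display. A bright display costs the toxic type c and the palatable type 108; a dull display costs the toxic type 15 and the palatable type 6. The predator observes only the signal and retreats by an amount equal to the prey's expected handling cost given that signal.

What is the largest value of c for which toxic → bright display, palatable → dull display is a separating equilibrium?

72

Under separation: bright display → toxic (pays 69); dull display → palatable (pays 12).
Palatable: 12 − 6 = 6 ≥ 69 − 108 = -39. Holds regardless of c. ✓
Toxic: 69 − c ≥ 12 − 15, so c ≤ 69 − -3 = 72.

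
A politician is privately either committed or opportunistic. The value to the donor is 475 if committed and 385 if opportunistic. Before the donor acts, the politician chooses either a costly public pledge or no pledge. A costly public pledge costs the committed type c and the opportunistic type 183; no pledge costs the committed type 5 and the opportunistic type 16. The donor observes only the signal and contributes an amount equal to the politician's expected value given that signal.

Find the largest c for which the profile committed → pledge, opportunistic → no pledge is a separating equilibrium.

Under separation: pledge → committed (pays 475); no pledge → opportunistic (pays 385).
Opportunistic: 385 − 16 = 369 ≥ 475 − 183 = 292. Holds regardless of c. ✓
Committed: 475 − c ≥ 385 − 5, so c ≤ 475 − 380 = 95.

95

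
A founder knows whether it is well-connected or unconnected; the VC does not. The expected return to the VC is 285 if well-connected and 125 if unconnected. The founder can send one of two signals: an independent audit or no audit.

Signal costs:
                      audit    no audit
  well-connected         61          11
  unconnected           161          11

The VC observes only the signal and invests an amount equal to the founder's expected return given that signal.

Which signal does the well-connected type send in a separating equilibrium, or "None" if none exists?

Try well-connected → audit, unconnected → no audit:
  If types separate, audit earns payment 285 and no audit earns 125.
  Well-connected: audit gives 285 − 61 = 224; no audit gives 125 − 11 = 114. No deviation. ✓
  Unconnected: no audit gives 125 − 11 = 114; audit gives 285 − 161 = 124. Would deviate. ✗
Try well-connected → no audit, unconnected → audit:
  If types separate, no audit earns payment 285 and audit earns 125.
  Well-connected: no audit gives 285 − 11 = 274; audit gives 125 − 61 = 64. No deviation. ✓
  Unconnected: audit gives 125 − 161 = -36; no audit gives 285 − 11 = 274. Would deviate. ✗
Neither assignment is incentive-compatible.

None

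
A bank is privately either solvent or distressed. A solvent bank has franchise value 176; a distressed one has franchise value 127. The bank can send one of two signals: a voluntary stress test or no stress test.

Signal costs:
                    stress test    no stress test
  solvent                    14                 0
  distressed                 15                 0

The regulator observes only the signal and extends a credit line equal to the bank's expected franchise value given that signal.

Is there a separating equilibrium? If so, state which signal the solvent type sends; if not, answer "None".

None

Try solvent → stress test, distressed → no stress test:
  If types separate, stress test earns payment 176 and no stress test earns 127.
  Solvent: stress test gives 176 − 14 = 162; no stress test gives 127 − 0 = 127. No deviation. ✓
  Distressed: no stress test gives 127 − 0 = 127; stress test gives 176 − 15 = 161. Would deviate. ✗
Try solvent → no stress test, distressed → stress test:
  If types separate, no stress test earns payment 176 and stress test earns 127.
  Solvent: no stress test gives 176 − 0 = 176; stress test gives 127 − 14 = 113. No deviation. ✓
  Distressed: stress test gives 127 − 15 = 112; no stress test gives 176 − 0 = 176. Would deviate. ✗
Neither assignment is incentive-compatible.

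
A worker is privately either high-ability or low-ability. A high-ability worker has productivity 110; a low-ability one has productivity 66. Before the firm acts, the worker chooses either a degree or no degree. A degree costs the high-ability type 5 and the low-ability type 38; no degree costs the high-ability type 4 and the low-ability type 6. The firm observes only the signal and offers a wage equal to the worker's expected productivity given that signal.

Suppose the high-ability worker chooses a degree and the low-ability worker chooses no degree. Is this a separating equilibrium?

If types separate, degree earns payment 110 and no degree earns 66.
High-ability: degree gives 110 − 5 = 105; no degree gives 66 − 4 = 62. No deviation. ✓
Low-ability: no degree gives 66 − 6 = 60; degree gives 110 − 38 = 72. Would deviate. ✗

No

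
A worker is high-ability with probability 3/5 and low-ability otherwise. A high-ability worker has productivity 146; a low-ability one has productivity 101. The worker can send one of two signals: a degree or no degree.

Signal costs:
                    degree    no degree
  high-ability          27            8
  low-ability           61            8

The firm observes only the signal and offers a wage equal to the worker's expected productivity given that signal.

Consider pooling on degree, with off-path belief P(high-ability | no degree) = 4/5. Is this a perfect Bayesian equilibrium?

At the pooled signal (degree) the firm holds the prior 3/5 and pays 3/5·146 + 2/5·101 = 128. Off-path (no degree) belief 4/5 gives 4/5·146 + 1/5·101 = 137.
High-ability: degree gives 128 − 27 = 101; no degree gives 137 − 8 = 129. Deviates. ✗
Low-ability: degree gives 128 − 61 = 67; no degree gives 137 − 8 = 129. Deviates. ✗

No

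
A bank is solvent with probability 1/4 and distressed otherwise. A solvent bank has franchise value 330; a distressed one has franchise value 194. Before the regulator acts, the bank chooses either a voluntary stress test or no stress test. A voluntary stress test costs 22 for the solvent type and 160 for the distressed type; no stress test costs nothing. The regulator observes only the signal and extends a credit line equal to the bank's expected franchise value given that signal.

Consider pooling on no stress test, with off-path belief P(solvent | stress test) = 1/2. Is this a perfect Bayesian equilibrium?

At the pooled signal (no stress test) the regulator holds the prior 1/4 and pays 1/4·330 + 3/4·194 = 228. Off-path (stress test) belief 1/2 gives 1/2·330 + 1/2·194 = 262.
Solvent: no stress test gives 228 − 0 = 228; stress test gives 262 − 22 = 240. Deviates. ✗
Distressed: no stress test gives 228 − 0 = 228; stress test gives 262 − 160 = 102. Stays. ✓

No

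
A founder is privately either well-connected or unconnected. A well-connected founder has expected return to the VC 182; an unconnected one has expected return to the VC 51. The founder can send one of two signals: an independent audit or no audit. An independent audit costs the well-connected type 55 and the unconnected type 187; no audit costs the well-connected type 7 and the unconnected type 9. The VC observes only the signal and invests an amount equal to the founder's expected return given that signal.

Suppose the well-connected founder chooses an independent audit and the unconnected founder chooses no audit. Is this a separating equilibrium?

If types separate, audit earns payment 182 and no audit earns 51.
Well-connected: audit gives 182 − 55 = 127; no audit gives 51 − 7 = 44. No deviation. ✓
Unconnected: no audit gives 51 − 9 = 42; audit gives 182 − 187 = -5. No deviation. ✓
Neither type gains from mimicking the other.

Yes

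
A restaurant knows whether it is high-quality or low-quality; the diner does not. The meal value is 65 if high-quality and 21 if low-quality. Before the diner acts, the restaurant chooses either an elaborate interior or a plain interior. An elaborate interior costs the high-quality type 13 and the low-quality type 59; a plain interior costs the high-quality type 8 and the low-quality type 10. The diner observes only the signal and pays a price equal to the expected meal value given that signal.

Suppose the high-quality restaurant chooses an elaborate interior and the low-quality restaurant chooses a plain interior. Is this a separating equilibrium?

Yes

If types separate, elaborate interior earns payment 65 and plain interior earns 21.
High-quality: elaborate interior gives 65 − 13 = 52; plain interior gives 21 − 8 = 13. No deviation. ✓
Low-quality: plain interior gives 21 − 10 = 11; elaborate interior gives 65 − 59 = 6. No deviation. ✓
Neither type gains from mimicking the other.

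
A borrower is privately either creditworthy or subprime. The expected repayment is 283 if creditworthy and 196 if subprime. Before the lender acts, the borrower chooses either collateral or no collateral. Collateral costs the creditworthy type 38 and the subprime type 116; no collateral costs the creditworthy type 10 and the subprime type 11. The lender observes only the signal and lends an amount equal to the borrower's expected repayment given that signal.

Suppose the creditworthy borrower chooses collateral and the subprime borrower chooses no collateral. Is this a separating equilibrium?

If types separate, collateral earns payment 283 and no collateral earns 196.
Creditworthy: collateral gives 283 − 38 = 245; no collateral gives 196 − 10 = 186. No deviation. ✓
Subprime: no collateral gives 196 − 11 = 185; collateral gives 283 − 116 = 167. No deviation. ✓
Neither type gains from mimicking the other.

Yes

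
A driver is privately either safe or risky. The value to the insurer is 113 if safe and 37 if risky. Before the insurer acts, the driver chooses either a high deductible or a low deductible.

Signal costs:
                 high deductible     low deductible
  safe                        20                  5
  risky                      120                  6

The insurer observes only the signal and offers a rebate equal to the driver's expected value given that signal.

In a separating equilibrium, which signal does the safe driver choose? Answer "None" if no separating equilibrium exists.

Try safe → high deductible, risky → low deductible:
  If types separate, high deductible earns payment 113 and low deductible earns 37.
  Safe: high deductible gives 113 − 20 = 93; low deductible gives 37 − 5 = 32. No deviation. ✓
  Risky: low deductible gives 37 − 6 = 31; high deductible gives 113 − 120 = -7. No deviation. ✓
Both hold — the safe type sends high deductible.

high deductible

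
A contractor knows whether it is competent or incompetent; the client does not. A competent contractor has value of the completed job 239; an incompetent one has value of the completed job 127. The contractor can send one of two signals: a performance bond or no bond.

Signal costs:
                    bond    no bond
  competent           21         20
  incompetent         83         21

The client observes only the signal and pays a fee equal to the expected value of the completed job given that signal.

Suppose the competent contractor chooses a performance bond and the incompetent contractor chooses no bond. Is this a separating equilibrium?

No

If types separate, bond earns payment 239 and no bond earns 127.
Competent: bond gives 239 − 21 = 218; no bond gives 127 − 20 = 107. No deviation. ✓
Incompetent: no bond gives 127 − 21 = 106; bond gives 239 − 83 = 156. Would deviate. ✗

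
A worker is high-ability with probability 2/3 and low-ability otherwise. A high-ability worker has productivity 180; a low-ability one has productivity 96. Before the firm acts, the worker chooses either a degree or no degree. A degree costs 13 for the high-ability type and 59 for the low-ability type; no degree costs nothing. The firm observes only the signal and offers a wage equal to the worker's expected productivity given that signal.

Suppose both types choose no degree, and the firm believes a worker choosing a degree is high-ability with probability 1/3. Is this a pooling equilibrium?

At the pooled signal (no degree) the firm holds the prior 2/3 and pays 2/3·180 + 1/3·96 = 152. Off-path (degree) belief 1/3 gives 1/3·180 + 2/3·96 = 124.
High-ability: no degree gives 152 − 0 = 152; degree gives 124 − 13 = 111. Stays. ✓
Low-ability: no degree gives 152 − 0 = 152; degree gives 124 − 59 = 65. Stays. ✓

Yes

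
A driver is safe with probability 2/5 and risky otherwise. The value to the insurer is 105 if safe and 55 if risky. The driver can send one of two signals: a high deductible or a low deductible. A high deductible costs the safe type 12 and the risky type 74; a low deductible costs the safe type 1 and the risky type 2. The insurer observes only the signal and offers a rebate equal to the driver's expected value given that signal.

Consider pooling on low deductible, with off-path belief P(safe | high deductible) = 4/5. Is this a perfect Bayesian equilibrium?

No

At the pooled signal (low deductible) the insurer holds the prior 2/5 and pays 2/5·105 + 3/5·55 = 75. Off-path (high deductible) belief 4/5 gives 4/5·105 + 1/5·55 = 95.
Safe: low deductible gives 75 − 1 = 74; high deductible gives 95 − 12 = 83. Deviates. ✗
Risky: low deductible gives 75 − 2 = 73; high deductible gives 95 − 74 = 21. Stays. ✓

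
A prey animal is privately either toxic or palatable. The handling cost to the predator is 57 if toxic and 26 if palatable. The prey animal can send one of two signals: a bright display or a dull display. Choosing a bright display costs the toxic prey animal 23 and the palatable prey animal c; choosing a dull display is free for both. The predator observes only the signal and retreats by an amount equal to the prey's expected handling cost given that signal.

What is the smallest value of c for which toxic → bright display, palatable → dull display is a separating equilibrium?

31

Under separation: bright display → toxic (pays 57); dull display → palatable (pays 26).
Toxic: 57 − 23 = 34 ≥ 26 − 0 = 26. Holds regardless of c. ✓
Palatable: 26 − 0 ≥ 57 − c, so c ≥ 57 − 26 = 31.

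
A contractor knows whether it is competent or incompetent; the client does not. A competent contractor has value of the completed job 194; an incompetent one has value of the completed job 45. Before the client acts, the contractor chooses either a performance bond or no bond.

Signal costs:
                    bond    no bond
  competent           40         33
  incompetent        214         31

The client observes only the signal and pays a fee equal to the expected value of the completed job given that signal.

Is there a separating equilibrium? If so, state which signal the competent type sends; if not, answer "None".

Try competent → bond, incompetent → no bond:
  If types separate, bond earns payment 194 and no bond earns 45.
  Competent: bond gives 194 − 40 = 154; no bond gives 45 − 33 = 12. No deviation. ✓
  Incompetent: no bond gives 45 − 31 = 14; bond gives 194 − 214 = -20. No deviation. ✓
Both hold — the competent type sends bond.

bond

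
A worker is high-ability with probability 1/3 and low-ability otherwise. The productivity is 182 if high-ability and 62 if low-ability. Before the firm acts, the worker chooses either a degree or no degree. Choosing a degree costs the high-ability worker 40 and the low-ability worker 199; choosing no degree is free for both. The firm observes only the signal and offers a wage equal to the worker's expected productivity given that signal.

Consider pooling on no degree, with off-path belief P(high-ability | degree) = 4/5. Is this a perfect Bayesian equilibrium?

At the pooled signal (no degree) the firm holds the prior 1/3 and pays 1/3·182 + 2/3·62 = 102. Off-path (degree) belief 4/5 gives 4/5·182 + 1/5·62 = 158.
High-ability: no degree gives 102 − 0 = 102; degree gives 158 − 40 = 118. Deviates. ✗
Low-ability: no degree gives 102 − 0 = 102; degree gives 158 − 199 = -41. Stays. ✓

No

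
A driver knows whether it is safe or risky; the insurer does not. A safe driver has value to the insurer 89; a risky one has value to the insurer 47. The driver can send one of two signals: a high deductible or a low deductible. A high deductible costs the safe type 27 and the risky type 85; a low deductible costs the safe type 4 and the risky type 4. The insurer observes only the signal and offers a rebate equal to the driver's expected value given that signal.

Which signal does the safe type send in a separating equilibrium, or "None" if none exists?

Try safe → high deductible, risky → low deductible:
  If types separate, high deductible earns payment 89 and low deductible earns 47.
  Safe: high deductible gives 89 − 27 = 62; low deductible gives 47 − 4 = 43. No deviation. ✓
  Risky: low deductible gives 47 − 4 = 43; high deductible gives 89 − 85 = 4. No deviation. ✓
Both hold — the safe type sends high deductible.

high deductible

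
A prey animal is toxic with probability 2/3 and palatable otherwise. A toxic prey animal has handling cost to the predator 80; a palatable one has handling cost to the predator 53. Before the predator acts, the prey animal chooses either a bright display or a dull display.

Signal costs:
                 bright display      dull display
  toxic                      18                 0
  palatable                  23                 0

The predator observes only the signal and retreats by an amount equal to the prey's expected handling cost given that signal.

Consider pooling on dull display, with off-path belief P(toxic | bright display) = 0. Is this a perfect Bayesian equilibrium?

Yes

On the equilibrium path (dull display) the predator holds the prior 2/3 and pays 2/3·80 + 1/3·53 = 71. Off-path (bright display) belief 0 gives 0·80 + 1·53 = 53.
Toxic: dull display gives 71 − 0 = 71; bright display gives 53 − 18 = 35. Stays. ✓
Palatable: dull display gives 71 − 0 = 71; bright display gives 53 − 23 = 30. Stays. ✓
Beliefs are Bayes-consistent on-path and both types best-respond.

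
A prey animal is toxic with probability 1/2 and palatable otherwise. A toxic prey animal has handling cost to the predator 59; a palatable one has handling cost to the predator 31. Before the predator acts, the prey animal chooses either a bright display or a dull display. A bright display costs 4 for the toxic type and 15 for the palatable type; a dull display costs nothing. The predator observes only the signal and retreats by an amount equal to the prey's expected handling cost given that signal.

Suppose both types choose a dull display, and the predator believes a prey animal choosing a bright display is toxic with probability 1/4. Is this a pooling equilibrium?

Yes

At the pooled signal (dull display) the predator holds the prior 1/2 and pays 1/2·59 + 1/2·31 = 45. Off-path (bright display) belief 1/4 gives 1/4·59 + 3/4·31 = 38.
Toxic: dull display gives 45 − 0 = 45; bright display gives 38 − 4 = 34. Stays. ✓
Palatable: dull display gives 45 − 0 = 45; bright display gives 38 − 15 = 23. Stays. ✓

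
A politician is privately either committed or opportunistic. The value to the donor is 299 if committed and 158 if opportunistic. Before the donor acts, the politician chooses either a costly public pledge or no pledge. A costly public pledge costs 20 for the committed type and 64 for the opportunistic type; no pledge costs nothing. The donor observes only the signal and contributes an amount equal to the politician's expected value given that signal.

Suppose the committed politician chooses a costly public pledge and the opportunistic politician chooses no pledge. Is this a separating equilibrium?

Under separation the donor infers type exactly: pledge → committed (pays 299), no pledge → opportunistic (pays 158).
Committed: pledge gives 299 − 20 = 279; no pledge gives 158 − 0 = 158. No deviation. ✓
Opportunistic: no pledge gives 158 − 0 = 158; pledge gives 299 − 64 = 235. Would deviate. ✗

No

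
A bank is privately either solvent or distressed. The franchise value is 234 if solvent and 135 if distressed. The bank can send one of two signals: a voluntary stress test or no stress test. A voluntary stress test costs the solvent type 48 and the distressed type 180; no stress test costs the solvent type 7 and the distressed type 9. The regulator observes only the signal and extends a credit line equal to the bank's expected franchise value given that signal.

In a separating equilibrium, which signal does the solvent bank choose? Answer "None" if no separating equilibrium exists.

Try solvent → stress test, distressed → no stress test:
  If types separate, stress test earns payment 234 and no stress test earns 135.
  Solvent: stress test gives 234 − 48 = 186; no stress test gives 135 − 7 = 128. No deviation. ✓
  Distressed: no stress test gives 135 − 9 = 126; stress test gives 234 − 180 = 54. No deviation. ✓
Both hold — the solvent type sends stress test.

stress test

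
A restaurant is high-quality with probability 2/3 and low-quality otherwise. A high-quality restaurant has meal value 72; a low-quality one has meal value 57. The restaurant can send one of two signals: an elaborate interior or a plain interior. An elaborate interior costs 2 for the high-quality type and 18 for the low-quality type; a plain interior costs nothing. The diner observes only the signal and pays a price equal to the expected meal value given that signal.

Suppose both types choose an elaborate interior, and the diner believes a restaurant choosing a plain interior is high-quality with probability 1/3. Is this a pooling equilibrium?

No

At the pooled signal (elaborate interior) the diner holds the prior 2/3 and pays 2/3·72 + 1/3·57 = 67. Off-path (plain interior) belief 1/3 gives 1/3·72 + 2/3·57 = 62.
High-quality: elaborate interior gives 67 − 2 = 65; plain interior gives 62 − 0 = 62. Stays. ✓
Low-quality: elaborate interior gives 67 − 18 = 49; plain interior gives 62 − 0 = 62. Deviates. ✗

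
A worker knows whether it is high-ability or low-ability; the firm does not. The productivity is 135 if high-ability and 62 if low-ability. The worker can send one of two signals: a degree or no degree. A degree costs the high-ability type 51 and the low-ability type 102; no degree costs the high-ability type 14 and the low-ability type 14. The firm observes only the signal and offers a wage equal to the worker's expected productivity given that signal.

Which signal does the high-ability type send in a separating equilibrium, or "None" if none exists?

Try high-ability → degree, low-ability → no degree:
  Under separation the firm infers type exactly: degree → high-ability (pays 135), no degree → low-ability (pays 62).
  High-ability: degree gives 135 − 51 = 84; no degree gives 62 − 14 = 48. No deviation. ✓
  Low-ability: no degree gives 62 − 14 = 48; degree gives 135 − 102 = 33. No deviation. ✓
Both hold — the high-ability type sends degree.

degree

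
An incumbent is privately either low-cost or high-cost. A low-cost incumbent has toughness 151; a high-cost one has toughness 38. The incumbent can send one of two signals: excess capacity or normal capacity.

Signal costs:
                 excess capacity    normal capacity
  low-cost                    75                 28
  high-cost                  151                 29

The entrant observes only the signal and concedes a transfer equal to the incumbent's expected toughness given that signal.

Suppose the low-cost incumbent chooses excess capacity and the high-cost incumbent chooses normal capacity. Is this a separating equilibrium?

Under separation the entrant infers type exactly: excess capacity → low-cost (pays 151), normal capacity → high-cost (pays 38).
Low-cost: excess capacity gives 151 − 75 = 76; normal capacity gives 38 − 28 = 10. No deviation. ✓
High-cost: normal capacity gives 38 − 29 = 9; excess capacity gives 151 − 151 = 0. No deviation. ✓
Neither type gains from mimicking the other.

Yes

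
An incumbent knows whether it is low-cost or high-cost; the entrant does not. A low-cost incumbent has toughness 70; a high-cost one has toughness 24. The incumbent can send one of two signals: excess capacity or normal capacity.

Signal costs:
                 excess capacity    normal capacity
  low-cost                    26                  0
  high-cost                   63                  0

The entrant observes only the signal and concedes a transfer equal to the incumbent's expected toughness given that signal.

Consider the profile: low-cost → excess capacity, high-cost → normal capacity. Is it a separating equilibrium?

Yes

Under separation the entrant infers type exactly: excess capacity → low-cost (pays 70), normal capacity → high-cost (pays 24).
Low-cost: excess capacity gives 70 − 26 = 44; normal capacity gives 24 − 0 = 24. No deviation. ✓
High-cost: normal capacity gives 24 − 0 = 24; excess capacity gives 70 − 63 = 7. No deviation. ✓
Both incentive constraints hold.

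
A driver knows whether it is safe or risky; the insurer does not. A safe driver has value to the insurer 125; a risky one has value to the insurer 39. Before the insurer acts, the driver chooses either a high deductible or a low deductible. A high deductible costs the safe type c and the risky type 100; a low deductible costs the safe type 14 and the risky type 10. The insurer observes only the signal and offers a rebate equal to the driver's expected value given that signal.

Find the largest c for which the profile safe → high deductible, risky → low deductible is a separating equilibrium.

Under separation: high deductible → safe (pays 125); low deductible → risky (pays 39).
Risky: 39 − 10 = 29 ≥ 125 − 100 = 25. Holds regardless of c. ✓
Safe: 125 − c ≥ 39 − 14, so c ≤ 125 − 25 = 100.

100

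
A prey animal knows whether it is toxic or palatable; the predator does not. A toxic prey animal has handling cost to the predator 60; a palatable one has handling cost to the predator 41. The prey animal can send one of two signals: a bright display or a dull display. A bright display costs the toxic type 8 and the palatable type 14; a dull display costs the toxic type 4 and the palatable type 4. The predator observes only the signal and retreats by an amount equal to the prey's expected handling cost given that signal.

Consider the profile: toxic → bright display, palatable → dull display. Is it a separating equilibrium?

If types separate, bright display earns payment 60 and dull display earns 41.
Toxic: bright display gives 60 − 8 = 52; dull display gives 41 − 4 = 37. No deviation. ✓
Palatable: dull display gives 41 − 4 = 37; bright display gives 60 − 14 = 46. Would deviate. ✗

No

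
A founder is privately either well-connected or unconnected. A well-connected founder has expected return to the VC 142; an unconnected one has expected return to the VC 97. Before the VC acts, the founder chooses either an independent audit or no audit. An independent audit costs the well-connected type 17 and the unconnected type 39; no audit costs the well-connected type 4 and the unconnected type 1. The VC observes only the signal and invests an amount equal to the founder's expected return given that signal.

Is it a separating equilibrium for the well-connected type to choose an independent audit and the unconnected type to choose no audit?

No

Under separation the VC infers type exactly: audit → well-connected (pays 142), no audit → unconnected (pays 97).
Well-connected: audit gives 142 − 17 = 125; no audit gives 97 − 4 = 93. No deviation. ✓
Unconnected: no audit gives 97 − 1 = 96; audit gives 142 − 39 = 103. Would deviate. ✗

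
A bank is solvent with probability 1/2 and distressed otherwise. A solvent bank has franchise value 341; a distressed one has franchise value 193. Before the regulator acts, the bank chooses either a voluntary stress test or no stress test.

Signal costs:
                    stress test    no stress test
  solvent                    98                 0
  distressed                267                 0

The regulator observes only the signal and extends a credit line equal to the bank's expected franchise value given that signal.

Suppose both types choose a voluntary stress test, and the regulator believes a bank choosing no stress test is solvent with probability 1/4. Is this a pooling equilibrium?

At the pooled signal (stress test) the regulator holds the prior 1/2 and pays 1/2·341 + 1/2·193 = 267. Off-path (no stress test) belief 1/4 gives 1/4·341 + 3/4·193 = 230.
Solvent: stress test gives 267 − 98 = 169; no stress test gives 230 − 0 = 230. Deviates. ✗
Distressed: stress test gives 267 − 267 = 0; no stress test gives 230 − 0 = 230. Deviates. ✗

No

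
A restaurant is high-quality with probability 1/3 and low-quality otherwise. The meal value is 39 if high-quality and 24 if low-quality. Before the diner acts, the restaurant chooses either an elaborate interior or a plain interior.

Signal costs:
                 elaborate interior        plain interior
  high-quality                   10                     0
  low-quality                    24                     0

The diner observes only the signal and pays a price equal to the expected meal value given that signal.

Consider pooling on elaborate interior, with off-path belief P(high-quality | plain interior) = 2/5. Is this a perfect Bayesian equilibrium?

On the equilibrium path (elaborate interior) the diner holds the prior 1/3 and pays 1/3·39 + 2/3·24 = 29. Off-path (plain interior) belief 2/5 gives 2/5·39 + 3/5·24 = 30.
High-quality: elaborate interior gives 29 − 10 = 19; plain interior gives 30 − 0 = 30. Deviates. ✗
Low-quality: elaborate interior gives 29 − 24 = 5; plain interior gives 30 − 0 = 30. Deviates. ✗

No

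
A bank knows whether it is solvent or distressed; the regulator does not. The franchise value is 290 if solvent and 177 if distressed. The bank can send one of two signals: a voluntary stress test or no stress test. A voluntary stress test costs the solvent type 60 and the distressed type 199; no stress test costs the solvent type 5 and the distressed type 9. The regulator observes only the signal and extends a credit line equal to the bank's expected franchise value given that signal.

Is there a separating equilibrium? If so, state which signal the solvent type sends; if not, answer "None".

Try solvent → stress test, distressed → no stress test:
  If types separate, stress test earns payment 290 and no stress test earns 177.
  Solvent: stress test gives 290 − 60 = 230; no stress test gives 177 − 5 = 172. No deviation. ✓
  Distressed: no stress test gives 177 − 9 = 168; stress test gives 290 − 199 = 91. No deviation. ✓
Both hold — the solvent type sends stress test.

stress test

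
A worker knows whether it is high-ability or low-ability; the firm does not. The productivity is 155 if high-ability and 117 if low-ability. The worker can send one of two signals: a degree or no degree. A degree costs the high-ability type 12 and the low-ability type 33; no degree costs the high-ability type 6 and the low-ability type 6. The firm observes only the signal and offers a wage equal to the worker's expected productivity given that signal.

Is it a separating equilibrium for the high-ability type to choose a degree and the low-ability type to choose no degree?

No

Under separation the firm infers type exactly: degree → high-ability (pays 155), no degree → low-ability (pays 117).
High-ability: degree gives 155 − 12 = 143; no degree gives 117 − 6 = 111. No deviation. ✓
Low-ability: no degree gives 117 − 6 = 111; degree gives 155 − 33 = 122. Would deviate. ✗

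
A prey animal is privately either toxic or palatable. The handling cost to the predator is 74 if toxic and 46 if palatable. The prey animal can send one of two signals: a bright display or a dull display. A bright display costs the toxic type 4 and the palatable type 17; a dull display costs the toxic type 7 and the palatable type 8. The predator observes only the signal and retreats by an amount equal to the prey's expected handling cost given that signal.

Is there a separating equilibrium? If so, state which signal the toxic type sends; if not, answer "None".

None

Try toxic → bright display, palatable → dull display:
  If types separate, bright display earns payment 74 and dull display earns 46.
  Toxic: bright display gives 74 − 4 = 70; dull display gives 46 − 7 = 39. No deviation. ✓
  Palatable: dull display gives 46 − 8 = 38; bright display gives 74 − 17 = 57. Would deviate. ✗
Try toxic → dull display, palatable → bright display:
  If types separate, dull display earns payment 74 and bright display earns 46.
  Toxic: dull display gives 74 − 7 = 67; bright display gives 46 − 4 = 42. No deviation. ✓
  Palatable: bright display gives 46 − 17 = 29; dull display gives 74 − 8 = 66. Would deviate. ✗
Neither assignment is incentive-compatible.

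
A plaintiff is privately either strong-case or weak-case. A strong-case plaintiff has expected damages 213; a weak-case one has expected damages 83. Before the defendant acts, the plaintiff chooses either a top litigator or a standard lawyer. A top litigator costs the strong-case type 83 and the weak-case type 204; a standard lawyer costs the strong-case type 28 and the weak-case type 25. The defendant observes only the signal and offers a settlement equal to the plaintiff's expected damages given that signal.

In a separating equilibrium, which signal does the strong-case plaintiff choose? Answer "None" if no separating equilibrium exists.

top litigator

Try strong-case → top litigator, weak-case → standard lawyer:
  Under separation the defendant infers type exactly: top litigator → strong-case (pays 213), standard lawyer → weak-case (pays 83).
  Strong-case: top litigator gives 213 − 83 = 130; standard lawyer gives 83 − 28 = 55. No deviation. ✓
  Weak-case: standard lawyer gives 83 − 25 = 58; top litigator gives 213 − 204 = 9. No deviation. ✓
Both hold — the strong-case type sends top litigator.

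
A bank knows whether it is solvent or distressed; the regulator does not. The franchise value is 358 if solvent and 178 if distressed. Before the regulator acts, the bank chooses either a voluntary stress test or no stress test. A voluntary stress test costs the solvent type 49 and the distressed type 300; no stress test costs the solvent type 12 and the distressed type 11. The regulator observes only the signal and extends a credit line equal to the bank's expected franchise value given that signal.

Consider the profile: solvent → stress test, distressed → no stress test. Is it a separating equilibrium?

Yes

If types separate, stress test earns payment 358 and no stress test earns 178.
Solvent: stress test gives 358 − 49 = 309; no stress test gives 178 − 12 = 166. No deviation. ✓
Distressed: no stress test gives 178 − 11 = 167; stress test gives 358 − 300 = 58. No deviation. ✓
Neither type gains from mimicking the other.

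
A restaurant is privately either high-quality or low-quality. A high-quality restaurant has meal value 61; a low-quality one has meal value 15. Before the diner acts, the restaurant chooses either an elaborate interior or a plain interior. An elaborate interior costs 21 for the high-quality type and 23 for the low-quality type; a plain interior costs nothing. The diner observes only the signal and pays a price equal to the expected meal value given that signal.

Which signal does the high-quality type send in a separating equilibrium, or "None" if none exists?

Try high-quality → elaborate interior, low-quality → plain interior:
  If types separate, elaborate interior earns payment 61 and plain interior earns 15.
  High-quality: elaborate interior gives 61 − 21 = 40; plain interior gives 15 − 0 = 15. No deviation. ✓
  Low-quality: plain interior gives 15 − 0 = 15; elaborate interior gives 61 − 23 = 38. Would deviate. ✗
Try high-quality → plain interior, low-quality → elaborate interior:
  If types separate, plain interior earns payment 61 and elaborate interior earns 15.
  High-quality: plain interior gives 61 − 0 = 61; elaborate interior gives 15 − 21 = -6. No deviation. ✓
  Low-quality: elaborate interior gives 15 − 23 = -8; plain interior gives 61 − 0 = 61. Would deviate. ✗
Neither assignment is incentive-compatible.

None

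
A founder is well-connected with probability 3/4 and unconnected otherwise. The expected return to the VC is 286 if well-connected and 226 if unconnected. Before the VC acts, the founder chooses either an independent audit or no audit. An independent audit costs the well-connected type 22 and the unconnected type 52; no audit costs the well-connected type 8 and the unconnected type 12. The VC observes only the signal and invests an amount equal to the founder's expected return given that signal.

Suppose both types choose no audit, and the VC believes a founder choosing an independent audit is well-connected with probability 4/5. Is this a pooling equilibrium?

At the pooled signal (no audit) the VC holds the prior 3/4 and pays 3/4·286 + 1/4·226 = 271. Off-path (audit) belief 4/5 gives 4/5·286 + 1/5·226 = 274.
Well-connected: no audit gives 271 − 8 = 263; audit gives 274 − 22 = 252. Stays. ✓
Unconnected: no audit gives 271 − 12 = 259; audit gives 274 − 52 = 222. Stays. ✓

Yes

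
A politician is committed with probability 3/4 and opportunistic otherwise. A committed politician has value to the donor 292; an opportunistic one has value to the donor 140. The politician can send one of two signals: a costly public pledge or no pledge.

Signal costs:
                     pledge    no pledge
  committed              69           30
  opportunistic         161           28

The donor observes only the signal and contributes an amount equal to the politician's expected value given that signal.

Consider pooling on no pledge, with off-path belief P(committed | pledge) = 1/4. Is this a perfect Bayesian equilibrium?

Yes

On the equilibrium path (no pledge) the donor holds the prior 3/4 and pays 3/4·292 + 1/4·140 = 254. Off-path (pledge) belief 1/4 gives 1/4·292 + 3/4·140 = 178.
Committed: no pledge gives 254 − 30 = 224; pledge gives 178 − 69 = 109. Stays. ✓
Opportunistic: no pledge gives 254 − 28 = 226; pledge gives 178 − 161 = 17. Stays. ✓
Beliefs are Bayes-consistent on-path and both types best-respond.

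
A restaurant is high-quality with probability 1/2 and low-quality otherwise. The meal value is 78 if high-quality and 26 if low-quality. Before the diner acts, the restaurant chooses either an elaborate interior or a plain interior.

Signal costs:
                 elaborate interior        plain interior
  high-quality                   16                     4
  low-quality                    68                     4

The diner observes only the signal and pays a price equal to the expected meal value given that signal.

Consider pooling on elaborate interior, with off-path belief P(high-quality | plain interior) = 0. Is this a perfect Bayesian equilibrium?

On the equilibrium path (elaborate interior) the diner holds the prior 1/2 and pays 1/2·78 + 1/2·26 = 52. Off-path (plain interior) belief 0 gives 0·78 + 1·26 = 26.
High-quality: elaborate interior gives 52 − 16 = 36; plain interior gives 26 − 4 = 22. Stays. ✓
Low-quality: elaborate interior gives 52 − 68 = -16; plain interior gives 26 − 4 = 22. Deviates. ✗

No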